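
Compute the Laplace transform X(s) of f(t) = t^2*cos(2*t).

L{cos(2t)} = s/(s^2 + 4).
Then apply L{t^2·g(t)} = (-1)^2 d^2/ds^2[G(s)] with G(s) = s/(s^2 + 4):
differentiating 2 times and applying the sign gives 2*s*(s^2 - 12)/(s^2 + 4)^3.

X(s) = 2*s*(s^2 - 12)/(s^2 + 4)^3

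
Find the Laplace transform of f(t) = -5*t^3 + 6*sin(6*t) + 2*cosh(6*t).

Apply the Laplace transform termwise.
(-5)·[L{t^3} = 3!/s^4 = 6/s^4]; (6)·[L{sin(6t)} = 6/(s^2 + 36)]; (2)·[L{cosh(6t)} = s/(s^2 - 36)].

2*s/(s^2 - 36) + 36/(s^2 + 36) - 30/s^4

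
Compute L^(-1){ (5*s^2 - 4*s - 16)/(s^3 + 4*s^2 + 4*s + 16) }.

-4*sin(2*t) + cos(2*t) + 4*exp(-4*t)

Factor the denominator: s^3 + 4*s^2 + 4*s + 16 = (s + 4)*(s^2 + 4).
Partial fraction decomposition gives [4/(s + 4)] + [s/(s^2 + 4)] + [-8/(s^2 + 4)].
Invert each term: 4/(s + 4) ↔ 4e^(-4t); 1·s/(s^2 + 4) ↔ cos(2t); -4·2/(s^2 + 4) ↔ -4sin(2t).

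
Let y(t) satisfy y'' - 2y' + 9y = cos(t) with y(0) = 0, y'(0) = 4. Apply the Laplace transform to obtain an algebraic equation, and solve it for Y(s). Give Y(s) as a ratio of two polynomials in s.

Y(s) = (4*s^2 + s + 4)/(s^4 - 2*s^3 + 10*s^2 - 2*s + 9)

Laplace-transform each side.
With L{y''} = s^2 Y - s·y(0) - y'(0) and L{y'} = sY - y(0), with y(0) = 0, y'(0) = 4: the LHS transforms to (s^2 - 2*s + 9)Y - (4).
The right side is L{cos(t)} = s/(s^2 + 1).
So (s^2 - 2*s + 9)Y = s/(s^2 + 1) + (4).
Solve for Y(s) and write it as one ratio of polynomials.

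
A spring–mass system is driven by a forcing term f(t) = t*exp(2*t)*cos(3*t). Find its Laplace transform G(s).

G(s) = (s - 5)*(s + 1)/(s^2 - 4*s + 13)^2

L{cos(3t)} = s/(s^2 + 9).
Multiplying by e^(2t) shifts s → s - 2, so L{exp(2*t)*cos(3*t)} = (s - 2)/((s - 2)^2 + 9).
Then apply L{t·g(t)} = -d/ds[H(s)] with H(s) = (s - 2)/((s - 2)^2 + 9):
differentiating 1 time and applying the sign gives (s - 5)*(s + 1)/(s^2 - 4*s + 13)^2.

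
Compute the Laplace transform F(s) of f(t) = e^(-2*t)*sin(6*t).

L{sin(6t)} = 6/(s^2 + 36).
By the first shifting theorem, multiplying by e^(-2t) replaces s with s + 2.

F(s) = 6/((s + 2)^2 + 36)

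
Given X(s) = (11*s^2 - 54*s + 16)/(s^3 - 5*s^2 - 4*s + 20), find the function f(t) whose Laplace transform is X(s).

Factor the denominator: s^3 - 5*s^2 - 4*s + 20 = (s - 5)*(s - 2)*(s + 2).
Partial fraction decomposition gives [6/(s + 2)] + [1/(s - 5)] + [4/(s - 2)].
Invert each term: 6/(s + 2) ↔ 6e^(-2t); 1/(s - 5) ↔ e^(5t); 4/(s - 2) ↔ 4e^(2t).

f(t) = exp(5*t) + 4*exp(2*t) + 6*exp(-2*t)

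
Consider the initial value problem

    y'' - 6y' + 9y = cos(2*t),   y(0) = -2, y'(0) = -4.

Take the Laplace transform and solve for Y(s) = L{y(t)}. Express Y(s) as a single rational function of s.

Y(s) = (-2*s^3 + 8*s^2 - 7*s + 32)/(s^4 - 6*s^3 + 13*s^2 - 24*s + 36)

Take the Laplace transform of both sides.
With L{y''} = s^2 Y - s·y(0) - y'(0) and L{y'} = sY - y(0), with y(0) = -2, y'(0) = -4: the LHS transforms to (s^2 - 6*s + 9)Y - (-2*s + 8).
The right side is L{cos(2*t)} = s/(s^2 + 4).
So (s^2 - 6*s + 9)Y = s/(s^2 + 4) + (-2*s + 8).
Isolate Y and clear denominators.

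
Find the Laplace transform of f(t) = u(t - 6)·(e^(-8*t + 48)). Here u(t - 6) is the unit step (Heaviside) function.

exp(-6*s)/(s + 8)

By the second shifting theorem, L{u(t - c)·g(t - c)} = e^(-cs)·G(s) with c = 6 and G(s) = L{g(t)}.
L{e^(-8t)} = 1/(s + 8).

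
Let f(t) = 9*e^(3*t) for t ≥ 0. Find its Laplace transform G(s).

L{9} = 9/s.
By the first shifting theorem, multiplying by e^(3t) replaces s with s - 3.

G(s) = 9/(s - 3)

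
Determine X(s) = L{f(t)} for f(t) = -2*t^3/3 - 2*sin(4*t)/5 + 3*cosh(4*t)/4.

By linearity of the Laplace transform, transform each term separately.
(-2/3)·[L{t^3} = 3!/s^4 = 6/s^4]; (3/4)·[L{cosh(4t)} = s/(s^2 - 16)]; (-2/5)·[L{sin(4t)} = 4/(s^2 + 16)].

X(s) = 3*s/(4*(s^2 - 16)) - 8/(5*(s^2 + 16)) - 4/s^4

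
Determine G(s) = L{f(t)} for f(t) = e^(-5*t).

G(s) = 1/(s + 5)

L{e^(-5t)} = 1/(s + 5).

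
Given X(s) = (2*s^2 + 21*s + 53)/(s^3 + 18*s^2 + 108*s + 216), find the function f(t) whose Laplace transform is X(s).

Factor the denominator: s^3 + 18*s^2 + 108*s + 216 = (s + 6)^3.
Partial fraction decomposition gives [2/(s + 6)] + [-3/(s + 6)^2] + [-1/(s + 6)^3].
Invert each term: 2/(s + 6) ↔ 2e^(-6t); -3/(s + 6)^2 ↔ -3t·e^(-6t); -1/(s + 6)^3 ↔ (-1/2)t^2·e^(-6t).

f(t) = -t^2*exp(-6*t)/2 - 3*t*exp(-6*t) + 2*exp(-6*t)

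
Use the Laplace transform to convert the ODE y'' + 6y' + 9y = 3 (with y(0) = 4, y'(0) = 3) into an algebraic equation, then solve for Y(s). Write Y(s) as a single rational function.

Apply the Laplace transform to the equation.
The derivative rules (L{y''} = s^2 Y - s·y(0) - y'(0) and L{y'} = sY - y(0), with y(0) = 4, y'(0) = 3) turn the left side into (s^2 + 6*s + 9)Y - (4*s + 27).
The right side is L{3} = 3/s.
So (s^2 + 6*s + 9)Y = 3/s + (4*s + 27).
Isolate Y and clear denominators.

Y(s) = (4*s^2 + 27*s + 3)/(s^3 + 6*s^2 + 9*s)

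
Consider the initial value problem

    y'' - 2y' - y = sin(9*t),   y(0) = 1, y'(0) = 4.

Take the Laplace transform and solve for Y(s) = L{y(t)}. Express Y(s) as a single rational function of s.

Laplace-transform each side.
With L{y''} = s^2 Y - s·y(0) - y'(0) and L{y'} = sY - y(0), with y(0) = 1, y'(0) = 4: the LHS transforms to (s^2 - 2*s - 1)Y - (s + 2).
The right side is L{sin(9*t)} = 9/(s^2 + 81).
So (s^2 - 2*s - 1)Y = 9/(s^2 + 81) + (s + 2).
Isolate Y and clear denominators.

Y(s) = (s^3 + 2*s^2 + 81*s + 171)/(s^4 - 2*s^3 + 80*s^2 - 162*s - 81)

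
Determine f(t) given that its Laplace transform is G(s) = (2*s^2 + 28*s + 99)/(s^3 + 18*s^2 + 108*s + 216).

Factor the denominator: s^3 + 18*s^2 + 108*s + 216 = (s + 6)^3.
Partial fraction decomposition gives [2/(s + 6)] + [4/(s + 6)^2] + [3/(s + 6)^3].
Invert each term: 2/(s + 6) ↔ 2e^(-6t); 4/(s + 6)^2 ↔ 4t·e^(-6t); 3/(s + 6)^3 ↔ (3/2)t^2·e^(-6t).

f(t) = 3*t^2*exp(-6*t)/2 + 4*t*exp(-6*t) + 2*exp(-6*t)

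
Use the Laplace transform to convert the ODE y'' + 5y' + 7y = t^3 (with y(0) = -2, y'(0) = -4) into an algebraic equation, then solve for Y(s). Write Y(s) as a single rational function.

Y(s) = (-2*s^5 - 14*s^4 + 6)/(s^6 + 5*s^5 + 7*s^4)

Laplace-transform each side.
With L{y''} = s^2 Y - s·y(0) - y'(0) and L{y'} = sY - y(0), with y(0) = -2, y'(0) = -4: the LHS transforms to (s^2 + 5*s + 7)Y - (-2*s - 14).
The right side is L{t^3} = 6/s^4.
So (s^2 + 5*s + 7)Y = 6/s^4 + (-2*s - 14).
Divide through and combine into a single rational function.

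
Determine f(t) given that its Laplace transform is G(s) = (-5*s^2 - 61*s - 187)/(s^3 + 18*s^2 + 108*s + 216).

Factor the denominator: s^3 + 18*s^2 + 108*s + 216 = (s + 6)^3.
Partial fraction decomposition gives [-5/(s + 6)] + [-1/(s + 6)^2] + [-1/(s + 6)^3].
Invert each term: -5/(s + 6) ↔ -5e^(-6t); -1/(s + 6)^2 ↔ -t·e^(-6t); -1/(s + 6)^3 ↔ (-1/2)t^2·e^(-6t).

f(t) = -t^2*exp(-6*t)/2 - t*exp(-6*t) - 5*exp(-6*t)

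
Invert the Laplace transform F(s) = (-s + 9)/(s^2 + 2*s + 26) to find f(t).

Complete the square in the denominator: s^2 + 2*s + 26 = (s + 1)^2 + 5^2.
Split the numerator to match: -s + 9 = -1·(s + 1) + 2·5.
Invert each term: -1·(s + 1)/((s + 1)^2 + 25) ↔ -e^(-t)cos(5t); 2·5/((s + 1)^2 + 25) ↔ 2e^(-t)sin(5t).

f(t) = 2*exp(-t)*sin(5*t) - exp(-t)*cos(5*t)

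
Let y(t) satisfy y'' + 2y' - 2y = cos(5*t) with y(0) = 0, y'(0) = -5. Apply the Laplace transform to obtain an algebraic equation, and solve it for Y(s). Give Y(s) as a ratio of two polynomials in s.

Y(s) = (-5*s^2 + s - 125)/(s^4 + 2*s^3 + 23*s^2 + 50*s - 50)

Apply the Laplace transform to the equation.
With L{y''} = s^2 Y - s·y(0) - y'(0) and L{y'} = sY - y(0), with y(0) = 0, y'(0) = -5: the LHS transforms to (s^2 + 2*s - 2)Y - (-5).
The right side is L{cos(5*t)} = s/(s^2 + 25).
So (s^2 + 2*s - 2)Y = s/(s^2 + 25) + (-5).
Isolate Y and clear denominators.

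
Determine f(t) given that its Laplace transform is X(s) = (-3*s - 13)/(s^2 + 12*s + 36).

Factor the denominator: s^2 + 12*s + 36 = (s + 6)^2.
Partial fraction decomposition gives [-3/(s + 6)] + [5/(s + 6)^2].
Invert each term: -3/(s + 6) ↔ -3e^(-6t); 5/(s + 6)^2 ↔ 5t·e^(-6t).

f(t) = 5*t*exp(-6*t) - 3*exp(-6*t)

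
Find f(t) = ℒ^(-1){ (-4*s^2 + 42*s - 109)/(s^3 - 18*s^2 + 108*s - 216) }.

f(t) = -t^2*exp(6*t)/2 - 6*t*exp(6*t) - 4*exp(6*t)

Factor the denominator: s^3 - 18*s^2 + 108*s - 216 = (s - 6)^3.
Partial fraction decomposition gives [-4/(s - 6)] + [-6/(s - 6)^2] + [-1/(s - 6)^3].
Invert each term: -4/(s - 6) ↔ -4e^(6t); -6/(s - 6)^2 ↔ -6t·e^(6t); -1/(s - 6)^3 ↔ (-1/2)t^2·e^(6t).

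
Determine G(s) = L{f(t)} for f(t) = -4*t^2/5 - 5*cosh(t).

Apply the Laplace transform termwise.
(-5)·[L{cosh(t)} = s/(s^2 - 1)]; (-4/5)·[L{t^2} = 2!/s^3 = 2/s^3].

G(s) = -5*s/(s^2 - 1) - 8/(5*s^3)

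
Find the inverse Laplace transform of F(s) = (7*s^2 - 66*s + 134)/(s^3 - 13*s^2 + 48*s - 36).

Factor the denominator: s^3 - 13*s^2 + 48*s - 36 = (s - 6)^2*(s - 1).
Partial fraction decomposition gives [4/(s - 6)] + [-2/(s - 6)^2] + [3/(s - 1)].
Invert each term: 4/(s - 6) ↔ 4e^(6t); -2/(s - 6)^2 ↔ -2t·e^(6t); 3/(s - 1) ↔ 3e^(t).

-2*t*exp(6*t) + 4*exp(6*t) + 3*exp(t)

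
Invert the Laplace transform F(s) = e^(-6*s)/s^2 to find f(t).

The factor e^(-6s) signals a time shift by c = 6 (second shifting theorem).
L{t} = 1!/s^2 = 1/s^2, so L^-1{s^(-2)} = t.
Hence the inverse is u(t - 6) times that function evaluated at t - 6.

f(t) = Heaviside(t - 6)*(t - 6)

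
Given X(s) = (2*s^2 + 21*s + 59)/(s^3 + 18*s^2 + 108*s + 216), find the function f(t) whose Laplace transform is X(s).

Factor the denominator: s^3 + 18*s^2 + 108*s + 216 = (s + 6)^3.
Partial fraction decomposition gives [2/(s + 6)] + [-3/(s + 6)^2] + [5/(s + 6)^3].
Invert each term: 2/(s + 6) ↔ 2e^(-6t); -3/(s + 6)^2 ↔ -3t·e^(-6t); 5/(s + 6)^3 ↔ (5/2)t^2·e^(-6t).

f(t) = 5*t^2*exp(-6*t)/2 - 3*t*exp(-6*t) + 2*exp(-6*t)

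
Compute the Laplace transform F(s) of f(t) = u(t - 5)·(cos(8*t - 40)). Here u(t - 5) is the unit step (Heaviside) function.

By the second shifting theorem, L{u(t - c)·g(t - c)} = e^(-cs)·G(s) with c = 5 and G(s) = L{g(t)}.
L{cos(8t)} = s/(s^2 + 64).

F(s) = s*exp(-5*s)/(s^2 + 64)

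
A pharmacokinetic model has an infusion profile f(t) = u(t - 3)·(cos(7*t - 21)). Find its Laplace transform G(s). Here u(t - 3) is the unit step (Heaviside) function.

G(s) = s*exp(-3*s)/(s^2 + 49)

By the second shifting theorem, L{u(t - c)·g(t - c)} = e^(-cs)·H(s) with c = 3 and H(s) = L{g(t)}.
L{cos(7t)} = s/(s^2 + 49).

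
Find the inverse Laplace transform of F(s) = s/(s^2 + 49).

Since L{cos(7t)} = s/(s^2 + 49), the inverse is cos(7*t).

cos(7*t)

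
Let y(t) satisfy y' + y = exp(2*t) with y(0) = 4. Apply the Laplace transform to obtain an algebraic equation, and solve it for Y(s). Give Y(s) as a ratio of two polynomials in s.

Laplace-transform each side.
With L{y'} = sY - y(0) = sY - 4: the LHS transforms to (s + 1)Y - (4).
The right side is L{exp(2*t)} = 1/(s - 2).
So (s + 1)Y = 1/(s - 2) + (4).
Divide through and combine into a single rational function.

Y(s) = (4*s - 7)/(s^2 - s - 2)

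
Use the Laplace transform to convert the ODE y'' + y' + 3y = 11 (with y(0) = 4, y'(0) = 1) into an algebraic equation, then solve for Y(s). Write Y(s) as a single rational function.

Y(s) = (4*s^2 + 5*s + 11)/(s^3 + s^2 + 3*s)

Take the Laplace transform of both sides.
The derivative rules (L{y''} = s^2 Y - s·y(0) - y'(0) and L{y'} = sY - y(0), with y(0) = 4, y'(0) = 1) turn the left side into (s^2 + s + 3)Y - (4*s + 5).
The right side is L{11} = 11/s.
So (s^2 + s + 3)Y = 11/s + (4*s + 5).
Divide through and combine into a single rational function.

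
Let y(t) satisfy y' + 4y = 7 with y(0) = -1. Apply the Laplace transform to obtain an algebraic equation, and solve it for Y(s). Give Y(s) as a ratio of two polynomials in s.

Take the Laplace transform of both sides.
Using L{y'} = sY - y(0) = sY - (-1), the left side becomes (s + 4)Y - (-1).
The right side is L{7} = 7/s.
So (s + 4)Y = 7/s + (-1).
Divide through and combine into a single rational function.

Y(s) = (-s + 7)/(s^2 + 4*s)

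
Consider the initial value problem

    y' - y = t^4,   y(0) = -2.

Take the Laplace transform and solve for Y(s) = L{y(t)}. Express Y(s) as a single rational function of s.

Y(s) = (-2*s^5 + 24)/(s^6 - s^5)

Take the Laplace transform of both sides.
With L{y'} = sY - y(0) = sY - (-2): the LHS transforms to (s - 1)Y - (-2).
The right side is L{t^4} = 24/s^5.
So (s - 1)Y = 24/s^5 + (-2).
Solve for Y(s) and write it as one ratio of polynomials.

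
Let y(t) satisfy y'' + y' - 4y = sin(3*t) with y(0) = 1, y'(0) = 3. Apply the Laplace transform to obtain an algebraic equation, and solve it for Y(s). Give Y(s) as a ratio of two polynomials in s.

Y(s) = (s^3 + 4*s^2 + 9*s + 39)/(s^4 + s^3 + 5*s^2 + 9*s - 36)

Laplace-transform each side.
The derivative rules (L{y''} = s^2 Y - s·y(0) - y'(0) and L{y'} = sY - y(0), with y(0) = 1, y'(0) = 3) turn the left side into (s^2 + s - 4)Y - (s + 4).
The right side is L{sin(3*t)} = 3/(s^2 + 9).
So (s^2 + s - 4)Y = 3/(s^2 + 9) + (s + 4).
Isolate Y and clear denominators.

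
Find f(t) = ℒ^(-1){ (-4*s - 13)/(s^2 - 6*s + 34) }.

Complete the square in the denominator: s^2 - 6*s + 34 = (s - 3)^2 + 5^2.
Split the numerator to match: -4*s - 13 = -4·(s - 3) - 5·5.
Invert each term: -4·(s - 3)/((s - 3)^2 + 25) ↔ -4e^(3t)cos(5t); -5·5/((s - 3)^2 + 25) ↔ -5e^(3t)sin(5t).

f(t) = -5*exp(3*t)*sin(5*t) - 4*exp(3*t)*cos(5*t)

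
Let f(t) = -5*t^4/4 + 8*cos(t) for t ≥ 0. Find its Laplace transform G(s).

G(s) = 8*s/(s^2 + 1) - 30/s^5

By linearity of the Laplace transform, transform each term separately.
(-5/4)·[L{t^4} = 4!/s^5 = 24/s^5]; (8)·[L{cos(t)} = s/(s^2 + 1)].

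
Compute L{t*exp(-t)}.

L{e^(-t)} = 1/(s + 1).
Then apply L{t·g(t)} = -d/ds[G(s)] with G(s) = 1/(s + 1):
differentiating 1 time and applying the sign gives (s + 1)^(-2).

(s + 1)^(-2)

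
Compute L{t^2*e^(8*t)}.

2/(s - 8)^3

L{e^(8t)} = 1/(s - 8).
Then apply L{t^2·g(t)} = (-1)^2 d^2/ds^2[H(s)] with H(s) = 1/(s - 8):
differentiating 2 times and applying the sign gives 2/(s - 8)^3.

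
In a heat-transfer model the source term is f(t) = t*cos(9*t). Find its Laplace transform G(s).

L{cos(9t)} = s/(s^2 + 81).
Then apply L{t·g(t)} = -d/ds[H(s)] with H(s) = s/(s^2 + 81):
differentiating 1 time and applying the sign gives (s - 9)*(s + 9)/(s^2 + 81)^2.

G(s) = (s - 9)*(s + 9)/(s^2 + 81)^2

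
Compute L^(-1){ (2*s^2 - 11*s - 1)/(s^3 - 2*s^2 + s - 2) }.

Factor the denominator: s^3 - 2*s^2 + s - 2 = (s - 2)*(s^2 + 1).
Partial fraction decomposition gives [-3/(s - 2)] + [5*s/(s^2 + 1)] + [-1/(s^2 + 1)].
Invert each term: -3/(s - 2) ↔ -3e^(2t); 5·s/(s^2 + 1) ↔ 5cos(t); -1·1/(s^2 + 1) ↔ -sin(t).

-3*exp(2*t) - sin(t) + 5*cos(t)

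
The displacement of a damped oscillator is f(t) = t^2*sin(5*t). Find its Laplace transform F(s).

F(s) = 10*(3*s^2 - 25)/(s^2 + 25)^3

L{sin(5t)} = 5/(s^2 + 25).
Then apply L{t^2·g(t)} = (-1)^2 d^2/ds^2[G(s)] with G(s) = 5/(s^2 + 25):
differentiating 2 times and applying the sign gives 10*(3*s^2 - 25)/(s^2 + 25)^3.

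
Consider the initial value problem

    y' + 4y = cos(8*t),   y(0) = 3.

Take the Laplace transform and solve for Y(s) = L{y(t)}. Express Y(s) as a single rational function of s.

Transform both sides with L{·}.
Using L{y'} = sY - y(0) = sY - 3, the left side becomes (s + 4)Y - (3).
The right side is L{cos(8*t)} = s/(s^2 + 64).
So (s + 4)Y = s/(s^2 + 64) + (3).
Divide through and combine into a single rational function.

Y(s) = (3*s^2 + s + 192)/(s^3 + 4*s^2 + 64*s + 256)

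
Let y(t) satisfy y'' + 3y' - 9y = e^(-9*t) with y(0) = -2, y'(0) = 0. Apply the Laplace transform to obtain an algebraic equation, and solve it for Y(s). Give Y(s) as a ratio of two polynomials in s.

Y(s) = (-2*s^2 - 24*s - 53)/(s^3 + 12*s^2 + 18*s - 81)

Transform both sides with L{·}.
Using L{y''} = s^2 Y - s·y(0) - y'(0) and L{y'} = sY - y(0), with y(0) = -2, y'(0) = 0, the left side becomes (s^2 + 3*s - 9)Y - (-2*s - 6).
The right side is L{e^(-9*t)} = 1/(s + 9).
So (s^2 + 3*s - 9)Y = 1/(s + 9) + (-2*s - 6).
Solve for Y(s) and write it as one ratio of polynomials.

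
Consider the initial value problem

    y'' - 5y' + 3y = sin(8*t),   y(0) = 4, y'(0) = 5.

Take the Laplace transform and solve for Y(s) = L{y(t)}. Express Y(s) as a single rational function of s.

Transform both sides with L{·}.
The derivative rules (L{y''} = s^2 Y - s·y(0) - y'(0) and L{y'} = sY - y(0), with y(0) = 4, y'(0) = 5) turn the left side into (s^2 - 5*s + 3)Y - (4*s - 15).
The right side is L{sin(8*t)} = 8/(s^2 + 64).
So (s^2 - 5*s + 3)Y = 8/(s^2 + 64) + (4*s - 15).
Divide through and combine into a single rational function.

Y(s) = (4*s^3 - 15*s^2 + 256*s - 952)/(s^4 - 5*s^3 + 67*s^2 - 320*s + 192)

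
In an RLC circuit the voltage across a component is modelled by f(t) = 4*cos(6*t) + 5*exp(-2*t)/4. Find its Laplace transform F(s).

By linearity of the Laplace transform, transform each term separately.
(5/4)·[L{e^(-2t)} = 1/(s + 2)]; (4)·[L{cos(6t)} = s/(s^2 + 36)].

F(s) = 4*s/(s^2 + 36) + 5/(4*(s + 2))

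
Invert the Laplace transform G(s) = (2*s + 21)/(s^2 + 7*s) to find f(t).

f(t) = 3 - exp(-7*t)

Factor the denominator: s^2 + 7*s = s*(s + 7).
Partial fraction decomposition gives [-1/(s + 7)] + [3/s].
Invert each term: -1/(s + 7) ↔ -e^(-7t); 3/(s - 0) ↔ 3e^(0t).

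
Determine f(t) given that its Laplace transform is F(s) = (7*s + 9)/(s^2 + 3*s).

Factor the denominator: s^2 + 3*s = s*(s + 3).
Partial fraction decomposition gives [4/(s + 3)] + [3/s].
Invert each term: 4/(s + 3) ↔ 4e^(-3t); 3/(s - 0) ↔ 3e^(0t).

f(t) = 3 + 4*exp(-3*t)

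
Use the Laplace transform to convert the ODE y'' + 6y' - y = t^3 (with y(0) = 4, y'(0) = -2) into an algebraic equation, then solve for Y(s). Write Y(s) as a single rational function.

Laplace-transform each side.
The derivative rules (L{y''} = s^2 Y - s·y(0) - y'(0) and L{y'} = sY - y(0), with y(0) = 4, y'(0) = -2) turn the left side into (s^2 + 6*s - 1)Y - (4*s + 22).
The right side is L{t^3} = 6/s^4.
So (s^2 + 6*s - 1)Y = 6/s^4 + (4*s + 22).
Isolate Y and clear denominators.

Y(s) = (4*s^5 + 22*s^4 + 6)/(s^6 + 6*s^5 - s^4)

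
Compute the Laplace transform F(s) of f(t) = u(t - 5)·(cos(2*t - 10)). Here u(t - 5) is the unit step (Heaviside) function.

By the second shifting theorem, L{u(t - c)·g(t - c)} = e^(-cs)·G(s) with c = 5 and G(s) = L{g(t)}.
L{cos(2t)} = s/(s^2 + 4).

F(s) = s*exp(-5*s)/(s^2 + 4)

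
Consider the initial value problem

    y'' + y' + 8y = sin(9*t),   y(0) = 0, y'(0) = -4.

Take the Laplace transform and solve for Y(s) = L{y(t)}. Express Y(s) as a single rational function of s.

Y(s) = (-4*s^2 - 315)/(s^4 + s^3 + 89*s^2 + 81*s + 648)

Transform both sides with L{·}.
Using L{y''} = s^2 Y - s·y(0) - y'(0) and L{y'} = sY - y(0), with y(0) = 0, y'(0) = -4, the left side becomes (s^2 + s + 8)Y - (-4).
The right side is L{sin(9*t)} = 9/(s^2 + 81).
So (s^2 + s + 8)Y = 9/(s^2 + 81) + (-4).
Isolate Y and clear denominators.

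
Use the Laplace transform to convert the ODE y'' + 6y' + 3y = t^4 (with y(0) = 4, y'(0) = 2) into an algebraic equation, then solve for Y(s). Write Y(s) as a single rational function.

Y(s) = (4*s^6 + 26*s^5 + 24)/(s^7 + 6*s^6 + 3*s^5)

Transform both sides with L{·}.
The derivative rules (L{y''} = s^2 Y - s·y(0) - y'(0) and L{y'} = sY - y(0), with y(0) = 4, y'(0) = 2) turn the left side into (s^2 + 6*s + 3)Y - (4*s + 26).
The right side is L{t^4} = 24/s^5.
So (s^2 + 6*s + 3)Y = 24/s^5 + (4*s + 26).
Divide through and combine into a single rational function.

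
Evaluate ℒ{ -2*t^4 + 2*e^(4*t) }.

The transform is linear, so treat each term independently.
(2)·[L{e^(4t)} = 1/(s - 4)]; (-2)·[L{t^4} = 4!/s^5 = 24/s^5].

2/(s - 4) - 48/s^5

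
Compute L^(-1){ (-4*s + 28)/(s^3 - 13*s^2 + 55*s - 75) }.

Factor the denominator: s^3 - 13*s^2 + 55*s - 75 = (s - 5)^2*(s - 3).
Partial fraction decomposition gives [-4/(s - 5)] + [4/(s - 5)^2] + [4/(s - 3)].
Invert each term: -4/(s - 5) ↔ -4e^(5t); 4/(s - 5)^2 ↔ 4t·e^(5t); 4/(s - 3) ↔ 4e^(3t).

4*t*exp(5*t) - 4*exp(5*t) + 4*exp(3*t)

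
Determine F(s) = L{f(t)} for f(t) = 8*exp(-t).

F(s) = 8/(s + 1)

L{8} = 8/s.
By the first shifting theorem, multiplying by e^(-t) replaces s with s + 1.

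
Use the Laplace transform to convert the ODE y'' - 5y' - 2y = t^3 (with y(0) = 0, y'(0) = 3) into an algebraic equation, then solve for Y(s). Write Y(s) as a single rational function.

Y(s) = (3*s^4 + 6)/(s^6 - 5*s^5 - 2*s^4)

Transform both sides with L{·}.
The derivative rules (L{y''} = s^2 Y - s·y(0) - y'(0) and L{y'} = sY - y(0), with y(0) = 0, y'(0) = 3) turn the left side into (s^2 - 5*s - 2)Y - (3).
The right side is L{t^3} = 6/s^4.
So (s^2 - 5*s - 2)Y = 6/s^4 + (3).
Solve for Y(s) and write it as one ratio of polynomials.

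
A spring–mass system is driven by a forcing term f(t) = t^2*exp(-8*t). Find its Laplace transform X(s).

L{e^(-8t)} = 1/(s + 8).
Then apply L{t^2·g(t)} = (-1)^2 d^2/ds^2[G(s)] with G(s) = 1/(s + 8):
differentiating 2 times and applying the sign gives 2/(s + 8)^3.

X(s) = 2/(s + 8)^3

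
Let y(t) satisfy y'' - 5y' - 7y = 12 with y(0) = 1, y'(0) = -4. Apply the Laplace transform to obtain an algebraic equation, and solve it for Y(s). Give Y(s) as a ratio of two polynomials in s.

Take the Laplace transform of both sides.
With L{y''} = s^2 Y - s·y(0) - y'(0) and L{y'} = sY - y(0), with y(0) = 1, y'(0) = -4: the LHS transforms to (s^2 - 5*s - 7)Y - (s - 9).
The right side is L{12} = 12/s.
So (s^2 - 5*s - 7)Y = 12/s + (s - 9).
Divide through and combine into a single rational function.

Y(s) = (s^2 - 9*s + 12)/(s^3 - 5*s^2 - 7*s)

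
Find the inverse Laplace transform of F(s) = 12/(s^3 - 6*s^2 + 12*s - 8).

6*t^2*exp(2*t)

Rewrite the denominator: s^3 - 6*s^2 + 12*s - 8 = (s - 2)^3.
The form in (s - 2) signals a first-shifting-theorem factor e^(2t).
Since L{t^2} = 2!/s^3 = 2/s^3, the inverse is t^2*e^(2*t), scaled by 6.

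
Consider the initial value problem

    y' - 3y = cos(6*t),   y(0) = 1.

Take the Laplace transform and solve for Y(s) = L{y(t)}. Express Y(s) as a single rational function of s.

Transform both sides with L{·}.
The derivative rules (L{y'} = sY - y(0) = sY - 1) turn the left side into (s - 3)Y - (1).
The right side is L{cos(6*t)} = s/(s^2 + 36).
So (s - 3)Y = s/(s^2 + 36) + (1).
Solve for Y(s) and write it as one ratio of polynomials.

Y(s) = (s^2 + s + 36)/(s^3 - 3*s^2 + 36*s - 108)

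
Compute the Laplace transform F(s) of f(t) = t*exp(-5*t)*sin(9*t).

L{sin(9t)} = 9/(s^2 + 81).
Multiplying by e^(-5t) shifts s → s + 5, so L{exp(-5*t)*sin(9*t)} = 9/((s + 5)^2 + 81).
Then apply L{t·g(t)} = -d/ds[G(s)] with G(s) = 9/((s + 5)^2 + 81):
differentiating 1 time and applying the sign gives 18*(s + 5)/(s^2 + 10*s + 106)^2.

F(s) = 18*(s + 5)/(s^2 + 10*s + 106)^2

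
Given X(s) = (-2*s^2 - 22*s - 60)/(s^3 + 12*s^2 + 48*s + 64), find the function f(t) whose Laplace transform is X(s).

Factor the denominator: s^3 + 12*s^2 + 48*s + 64 = (s + 4)^3.
Partial fraction decomposition gives [-2/(s + 4)] + [-6/(s + 4)^2] + [-4/(s + 4)^3].
Invert each term: -2/(s + 4) ↔ -2e^(-4t); -6/(s + 4)^2 ↔ -6t·e^(-4t); -4/(s + 4)^3 ↔ (-2)t^2·e^(-4t).

f(t) = -2*t^2*exp(-4*t) - 6*t*exp(-4*t) - 2*exp(-4*t)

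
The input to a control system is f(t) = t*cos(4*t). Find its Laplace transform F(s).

L{cos(4t)} = s/(s^2 + 16).
Then apply L{t·g(t)} = -d/ds[G(s)] with G(s) = s/(s^2 + 16):
differentiating 1 time and applying the sign gives (s - 4)*(s + 4)/(s^2 + 16)^2.

F(s) = (s - 4)*(s + 4)/(s^2 + 16)^2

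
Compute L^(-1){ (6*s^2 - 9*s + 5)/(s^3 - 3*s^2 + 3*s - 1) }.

Factor the denominator: s^3 - 3*s^2 + 3*s - 1 = (s - 1)^3.
Partial fraction decomposition gives [6/(s - 1)] + [3/(s - 1)^2] + [2/(s - 1)^3].
Invert each term: 6/(s - 1) ↔ 6e^(t); 3/(s - 1)^2 ↔ 3t·e^(t); 2/(s - 1)^3 ↔ (1)t^2·e^(t).

t^2*exp(t) + 3*t*exp(t) + 6*exp(t)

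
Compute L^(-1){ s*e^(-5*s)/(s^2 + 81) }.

The factor e^(-5s) signals a time shift by c = 5 (second shifting theorem).
L{cos(9t)} = s/(s^2 + 81), so L^-1{s/(s^2 + 81)} = cos(9*t).
Hence the inverse is u(t - 5) times that function evaluated at t - 5.

Heaviside(t - 5)*(cos(9*t - 45))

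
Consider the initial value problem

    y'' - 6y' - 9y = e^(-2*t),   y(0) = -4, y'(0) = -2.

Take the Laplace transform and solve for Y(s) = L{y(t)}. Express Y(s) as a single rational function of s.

Y(s) = (-4*s^2 + 14*s + 45)/(s^3 - 4*s^2 - 21*s - 18)

Take the Laplace transform of both sides.
The derivative rules (L{y''} = s^2 Y - s·y(0) - y'(0) and L{y'} = sY - y(0), with y(0) = -4, y'(0) = -2) turn the left side into (s^2 - 6*s - 9)Y - (-4*s + 22).
The right side is L{e^(-2*t)} = 1/(s + 2).
So (s^2 - 6*s - 9)Y = 1/(s + 2) + (-4*s + 22).
Isolate Y and clear denominators.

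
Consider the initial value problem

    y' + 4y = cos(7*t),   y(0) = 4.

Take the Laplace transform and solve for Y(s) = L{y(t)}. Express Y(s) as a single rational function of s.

Transform both sides with L{·}.
The derivative rules (L{y'} = sY - y(0) = sY - 4) turn the left side into (s + 4)Y - (4).
The right side is L{cos(7*t)} = s/(s^2 + 49).
So (s + 4)Y = s/(s^2 + 49) + (4).
Solve for Y(s) and write it as one ratio of polynomials.

Y(s) = (4*s^2 + s + 196)/(s^3 + 4*s^2 + 49*s + 196)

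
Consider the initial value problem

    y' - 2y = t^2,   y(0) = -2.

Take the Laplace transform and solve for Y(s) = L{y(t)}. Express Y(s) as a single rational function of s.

Y(s) = (-2*s^3 + 2)/(s^4 - 2*s^3)

Take the Laplace transform of both sides.
The derivative rules (L{y'} = sY - y(0) = sY - (-2)) turn the left side into (s - 2)Y - (-2).
The right side is L{t^2} = 2/s^3.
So (s - 2)Y = 2/s^3 + (-2).
Isolate Y and clear denominators.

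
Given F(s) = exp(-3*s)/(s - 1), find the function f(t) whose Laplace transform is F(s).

The factor e^(-3s) signals a time shift by c = 3 (second shifting theorem).
L{e^(t)} = 1/(s - 1), so L^-1{1/(s - 1)} = exp(t).
Hence the inverse is u(t - 3) times that function evaluated at t - 3.

f(t) = Heaviside(t - 3)*(exp(t - 3))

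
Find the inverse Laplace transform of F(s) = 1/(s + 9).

exp(-9*t)

Since L{e^(-9t)} = 1/(s + 9), the inverse is exp(-9*t).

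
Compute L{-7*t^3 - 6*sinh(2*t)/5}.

-12/(5*(s^2 - 4)) - 42/s^4

The transform is linear, so treat each term independently.
(-6/5)·[L{sinh(2t)} = 2/(s^2 - 4)]; (-7)·[L{t^3} = 3!/s^4 = 6/s^4].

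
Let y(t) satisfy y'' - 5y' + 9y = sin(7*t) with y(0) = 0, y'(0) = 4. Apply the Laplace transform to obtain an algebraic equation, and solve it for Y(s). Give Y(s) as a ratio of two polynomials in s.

Transform both sides with L{·}.
With L{y''} = s^2 Y - s·y(0) - y'(0) and L{y'} = sY - y(0), with y(0) = 0, y'(0) = 4: the LHS transforms to (s^2 - 5*s + 9)Y - (4).
The right side is L{sin(7*t)} = 7/(s^2 + 49).
So (s^2 - 5*s + 9)Y = 7/(s^2 + 49) + (4).
Divide through and combine into a single rational function.

Y(s) = (4*s^2 + 203)/(s^4 - 5*s^3 + 58*s^2 - 245*s + 441)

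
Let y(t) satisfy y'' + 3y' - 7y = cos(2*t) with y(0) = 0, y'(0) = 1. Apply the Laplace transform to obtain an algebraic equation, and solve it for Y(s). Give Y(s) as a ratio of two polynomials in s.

Apply the Laplace transform to the equation.
With L{y''} = s^2 Y - s·y(0) - y'(0) and L{y'} = sY - y(0), with y(0) = 0, y'(0) = 1: the LHS transforms to (s^2 + 3*s - 7)Y - (1).
The right side is L{cos(2*t)} = s/(s^2 + 4).
So (s^2 + 3*s - 7)Y = s/(s^2 + 4) + (1).
Solve for Y(s) and write it as one ratio of polynomials.

Y(s) = (s^2 + s + 4)/(s^4 + 3*s^3 - 3*s^2 + 12*s - 28)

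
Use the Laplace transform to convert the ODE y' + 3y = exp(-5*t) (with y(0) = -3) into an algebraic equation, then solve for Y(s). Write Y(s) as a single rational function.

Take the Laplace transform of both sides.
The derivative rules (L{y'} = sY - y(0) = sY - (-3)) turn the left side into (s + 3)Y - (-3).
The right side is L{exp(-5*t)} = 1/(s + 5).
So (s + 3)Y = 1/(s + 5) + (-3).
Solve for Y(s) and write it as one ratio of polynomials.

Y(s) = (-3*s - 14)/(s^2 + 8*s + 15)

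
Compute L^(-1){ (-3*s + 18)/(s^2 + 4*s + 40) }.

Complete the square in the denominator: s^2 + 4*s + 40 = (s + 2)^2 + 6^2.
Split the numerator to match: -3*s + 18 = -3·(s + 2) + 4·6.
Invert each term: -3·(s + 2)/((s + 2)^2 + 36) ↔ -3e^(-2t)cos(6t); 4·6/((s + 2)^2 + 36) ↔ 4e^(-2t)sin(6t).

4*exp(-2*t)*sin(6*t) - 3*exp(-2*t)*cos(6*t)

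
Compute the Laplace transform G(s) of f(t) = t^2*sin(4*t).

G(s) = 8*(3*s^2 - 16)/(s^2 + 16)^3

L{sin(4t)} = 4/(s^2 + 16).
Then apply L{t^2·g(t)} = (-1)^2 d^2/ds^2[H(s)] with H(s) = 4/(s^2 + 16):
differentiating 2 times and applying the sign gives 8*(3*s^2 - 16)/(s^2 + 16)^3.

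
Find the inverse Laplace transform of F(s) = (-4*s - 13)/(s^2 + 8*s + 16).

Factor the denominator: s^2 + 8*s + 16 = (s + 4)^2.
Partial fraction decomposition gives [-4/(s + 4)] + [3/(s + 4)^2].
Invert each term: -4/(s + 4) ↔ -4e^(-4t); 3/(s + 4)^2 ↔ 3t·e^(-4t).

3*t*exp(-4*t) - 4*exp(-4*t)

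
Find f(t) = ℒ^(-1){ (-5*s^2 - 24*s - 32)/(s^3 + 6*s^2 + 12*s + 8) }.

Factor the denominator: s^3 + 6*s^2 + 12*s + 8 = (s + 2)^3.
Partial fraction decomposition gives [-5/(s + 2)] + [-4/(s + 2)^2] + [-4/(s + 2)^3].
Invert each term: -5/(s + 2) ↔ -5e^(-2t); -4/(s + 2)^2 ↔ -4t·e^(-2t); -4/(s + 2)^3 ↔ (-2)t^2·e^(-2t).

f(t) = -2*t^2*exp(-2*t) - 4*t*exp(-2*t) - 5*exp(-2*t)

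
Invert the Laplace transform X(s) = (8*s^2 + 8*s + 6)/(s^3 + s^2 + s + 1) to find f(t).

f(t) = 3*sin(t) + 5*cos(t) + 3*exp(-t)

Factor the denominator: s^3 + s^2 + s + 1 = (s + 1)*(s^2 + 1).
Partial fraction decomposition gives [3/(s + 1)] + [5*s/(s^2 + 1)] + [3/(s^2 + 1)].
Invert each term: 3/(s + 1) ↔ 3e^(-t); 5·s/(s^2 + 1) ↔ 5cos(t); 3·1/(s^2 + 1) ↔ 3sin(t).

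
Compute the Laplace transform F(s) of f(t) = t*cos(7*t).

L{cos(7t)} = s/(s^2 + 49).
Then apply L{t·g(t)} = -d/ds[G(s)] with G(s) = s/(s^2 + 49):
differentiating 1 time and applying the sign gives (s - 7)*(s + 7)/(s^2 + 49)^2.

F(s) = (s - 7)*(s + 7)/(s^2 + 49)^2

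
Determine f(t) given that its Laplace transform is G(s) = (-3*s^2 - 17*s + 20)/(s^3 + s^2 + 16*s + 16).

f(t) = -3*sin(4*t) - 5*cos(4*t) + 2*exp(-t)

Factor the denominator: s^3 + s^2 + 16*s + 16 = (s + 1)*(s^2 + 16).
Partial fraction decomposition gives [2/(s + 1)] + [-5*s/(s^2 + 16)] + [-12/(s^2 + 16)].
Invert each term: 2/(s + 1) ↔ 2e^(-t); -5·s/(s^2 + 16) ↔ -5cos(4t); -3·4/(s^2 + 16) ↔ -3sin(4t).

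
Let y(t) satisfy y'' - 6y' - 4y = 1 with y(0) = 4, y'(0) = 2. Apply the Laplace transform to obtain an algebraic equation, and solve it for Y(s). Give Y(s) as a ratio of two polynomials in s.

Transform both sides with L{·}.
Using L{y''} = s^2 Y - s·y(0) - y'(0) and L{y'} = sY - y(0), with y(0) = 4, y'(0) = 2, the left side becomes (s^2 - 6*s - 4)Y - (4*s - 22).
The right side is L{1} = 1/s.
So (s^2 - 6*s - 4)Y = 1/s + (4*s - 22).
Divide through and combine into a single rational function.

Y(s) = (4*s^2 - 22*s + 1)/(s^3 - 6*s^2 - 4*s)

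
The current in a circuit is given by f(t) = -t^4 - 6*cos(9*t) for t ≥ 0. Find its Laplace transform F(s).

F(s) = -6*s/(s^2 + 81) - 24/s^5

Apply the Laplace transform termwise.
(-6)·[L{cos(9t)} = s/(s^2 + 81)]; (-1)·[L{t^4} = 4!/s^5 = 24/s^5].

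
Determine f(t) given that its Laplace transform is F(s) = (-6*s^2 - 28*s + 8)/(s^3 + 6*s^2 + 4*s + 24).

Factor the denominator: s^3 + 6*s^2 + 4*s + 24 = (s + 6)*(s^2 + 4).
Partial fraction decomposition gives [-1/(s + 6)] + [-5*s/(s^2 + 4)] + [2/(s^2 + 4)].
Invert each term: -1/(s + 6) ↔ -e^(-6t); -5·s/(s^2 + 4) ↔ -5cos(2t); 1·2/(s^2 + 4) ↔ sin(2t).

f(t) = sin(2*t) - 5*cos(2*t) - exp(-6*t)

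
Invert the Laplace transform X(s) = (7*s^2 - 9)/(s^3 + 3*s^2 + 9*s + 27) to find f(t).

Factor the denominator: s^3 + 3*s^2 + 9*s + 27 = (s + 3)*(s^2 + 9).
Partial fraction decomposition gives [3/(s + 3)] + [4*s/(s^2 + 9)] + [-12/(s^2 + 9)].
Invert each term: 3/(s + 3) ↔ 3e^(-3t); 4·s/(s^2 + 9) ↔ 4cos(3t); -4·3/(s^2 + 9) ↔ -4sin(3t).

f(t) = -4*sin(3*t) + 4*cos(3*t) + 3*exp(-3*t)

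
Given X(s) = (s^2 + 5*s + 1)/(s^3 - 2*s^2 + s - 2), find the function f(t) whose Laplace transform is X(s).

Factor the denominator: s^3 - 2*s^2 + s - 2 = (s - 2)*(s^2 + 1).
Partial fraction decomposition gives [3/(s - 2)] + [-2*s/(s^2 + 1)] + [1/(s^2 + 1)].
Invert each term: 3/(s - 2) ↔ 3e^(2t); -2·s/(s^2 + 1) ↔ -2cos(t); 1·1/(s^2 + 1) ↔ sin(t).

f(t) = 3*exp(2*t) + sin(t) - 2*cos(t)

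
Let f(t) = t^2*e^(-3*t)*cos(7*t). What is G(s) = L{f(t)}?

G(s) = 2*(s + 3)*(s^2 + 6*s - 138)/(s^2 + 6*s + 58)^3

L{cos(7t)} = s/(s^2 + 49).
Multiplying by e^(-3t) shifts s → s + 3, so L{e^(-3*t)*cos(7*t)} = (s + 3)/((s + 3)^2 + 49).
Then apply L{t^2·g(t)} = (-1)^2 d^2/ds^2[H(s)] with H(s) = (s + 3)/((s + 3)^2 + 49):
differentiating 2 times and applying the sign gives 2*(s + 3)*(s^2 + 6*s - 138)/(s^2 + 6*s + 58)^3.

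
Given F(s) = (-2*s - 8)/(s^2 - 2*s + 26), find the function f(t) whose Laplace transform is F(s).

Complete the square in the denominator: s^2 - 2*s + 26 = (s - 1)^2 + 5^2.
Split the numerator to match: -2*s - 8 = -2·(s - 1) - 2·5.
Invert each term: -2·(s - 1)/((s - 1)^2 + 25) ↔ -2e^(t)cos(5t); -2·5/((s - 1)^2 + 25) ↔ -2e^(t)sin(5t).

f(t) = -2*exp(t)*sin(5*t) - 2*exp(t)*cos(5*t)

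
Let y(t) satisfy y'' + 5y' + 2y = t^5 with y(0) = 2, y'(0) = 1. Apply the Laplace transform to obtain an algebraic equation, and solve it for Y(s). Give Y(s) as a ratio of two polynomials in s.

Y(s) = (2*s^7 + 11*s^6 + 120)/(s^8 + 5*s^7 + 2*s^6)

Apply the Laplace transform to the equation.
With L{y''} = s^2 Y - s·y(0) - y'(0) and L{y'} = sY - y(0), with y(0) = 2, y'(0) = 1: the LHS transforms to (s^2 + 5*s + 2)Y - (2*s + 11).
The right side is L{t^5} = 120/s^6.
So (s^2 + 5*s + 2)Y = 120/s^6 + (2*s + 11).
Isolate Y and clear denominators.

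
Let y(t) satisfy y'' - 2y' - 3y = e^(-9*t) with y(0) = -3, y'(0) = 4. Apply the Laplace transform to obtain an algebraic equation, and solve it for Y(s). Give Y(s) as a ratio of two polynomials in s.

Apply the Laplace transform to the equation.
With L{y''} = s^2 Y - s·y(0) - y'(0) and L{y'} = sY - y(0), with y(0) = -3, y'(0) = 4: the LHS transforms to (s^2 - 2*s - 3)Y - (-3*s + 10).
The right side is L{e^(-9*t)} = 1/(s + 9).
So (s^2 - 2*s - 3)Y = 1/(s + 9) + (-3*s + 10).
Isolate Y and clear denominators.

Y(s) = (-3*s^2 - 17*s + 91)/(s^3 + 7*s^2 - 21*s - 27)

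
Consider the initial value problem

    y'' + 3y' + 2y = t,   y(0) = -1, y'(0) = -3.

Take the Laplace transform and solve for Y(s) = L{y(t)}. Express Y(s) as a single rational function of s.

Transform both sides with L{·}.
With L{y''} = s^2 Y - s·y(0) - y'(0) and L{y'} = sY - y(0), with y(0) = -1, y'(0) = -3: the LHS transforms to (s^2 + 3*s + 2)Y - (-s - 6).
The right side is L{t} = s^(-2).
So (s^2 + 3*s + 2)Y = s^(-2) + (-s - 6).
Divide through and combine into a single rational function.

Y(s) = (-s^3 - 6*s^2 + 1)/(s^4 + 3*s^3 + 2*s^2)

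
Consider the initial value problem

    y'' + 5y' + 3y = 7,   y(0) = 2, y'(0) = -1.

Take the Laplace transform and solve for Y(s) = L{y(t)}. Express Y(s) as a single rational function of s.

Y(s) = (2*s^2 + 9*s + 7)/(s^3 + 5*s^2 + 3*s)

Apply the Laplace transform to the equation.
With L{y''} = s^2 Y - s·y(0) - y'(0) and L{y'} = sY - y(0), with y(0) = 2, y'(0) = -1: the LHS transforms to (s^2 + 5*s + 3)Y - (2*s + 9).
The right side is L{7} = 7/s.
So (s^2 + 5*s + 3)Y = 7/s + (2*s + 9).
Solve for Y(s) and write it as one ratio of polynomials.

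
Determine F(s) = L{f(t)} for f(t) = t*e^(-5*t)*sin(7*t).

F(s) = 14*(s + 5)/(s^2 + 10*s + 74)^2

L{sin(7t)} = 7/(s^2 + 49).
Multiplying by e^(-5t) shifts s → s + 5, so L{e^(-5*t)*sin(7*t)} = 7/((s + 5)^2 + 49).
Then apply L{t·g(t)} = -d/ds[G(s)] with G(s) = 7/((s + 5)^2 + 49):
differentiating 1 time and applying the sign gives 14*(s + 5)/(s^2 + 10*s + 74)^2.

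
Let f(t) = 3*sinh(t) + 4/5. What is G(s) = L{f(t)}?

G(s) = 3/(s^2 - 1) + 4/(5*s)

By linearity of the Laplace transform, transform each term separately.
(3)·[L{sinh(t)} = 1/(s^2 - 1)]; L{4/5} = (4/5)/s.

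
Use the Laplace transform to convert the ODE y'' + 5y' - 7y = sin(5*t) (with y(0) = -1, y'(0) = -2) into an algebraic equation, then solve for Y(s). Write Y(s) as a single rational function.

Y(s) = (-s^3 - 7*s^2 - 25*s - 170)/(s^4 + 5*s^3 + 18*s^2 + 125*s - 175)

Transform both sides with L{·}.
With L{y''} = s^2 Y - s·y(0) - y'(0) and L{y'} = sY - y(0), with y(0) = -1, y'(0) = -2: the LHS transforms to (s^2 + 5*s - 7)Y - (-s - 7).
The right side is L{sin(5*t)} = 5/(s^2 + 25).
So (s^2 + 5*s - 7)Y = 5/(s^2 + 25) + (-s - 7).
Solve for Y(s) and write it as one ratio of polynomials.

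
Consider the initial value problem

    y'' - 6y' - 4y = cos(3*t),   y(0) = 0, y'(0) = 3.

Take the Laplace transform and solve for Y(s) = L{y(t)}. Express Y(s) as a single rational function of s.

Y(s) = (3*s^2 + s + 27)/(s^4 - 6*s^3 + 5*s^2 - 54*s - 36)

Apply the Laplace transform to the equation.
With L{y''} = s^2 Y - s·y(0) - y'(0) and L{y'} = sY - y(0), with y(0) = 0, y'(0) = 3: the LHS transforms to (s^2 - 6*s - 4)Y - (3).
The right side is L{cos(3*t)} = s/(s^2 + 9).
So (s^2 - 6*s - 4)Y = s/(s^2 + 9) + (3).
Isolate Y and clear denominators.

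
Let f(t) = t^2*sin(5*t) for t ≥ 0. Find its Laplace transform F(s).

F(s) = 10*(3*s^2 - 25)/(s^2 + 25)^3

L{sin(5t)} = 5/(s^2 + 25).
Then apply L{t^2·g(t)} = (-1)^2 d^2/ds^2[G(s)] with G(s) = 5/(s^2 + 25):
differentiating 2 times and applying the sign gives 10*(3*s^2 - 25)/(s^2 + 25)^3.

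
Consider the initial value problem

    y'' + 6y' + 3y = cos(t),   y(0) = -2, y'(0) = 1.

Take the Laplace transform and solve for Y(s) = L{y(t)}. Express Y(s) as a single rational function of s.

Take the Laplace transform of both sides.
The derivative rules (L{y''} = s^2 Y - s·y(0) - y'(0) and L{y'} = sY - y(0), with y(0) = -2, y'(0) = 1) turn the left side into (s^2 + 6*s + 3)Y - (-2*s - 11).
The right side is L{cos(t)} = s/(s^2 + 1).
So (s^2 + 6*s + 3)Y = s/(s^2 + 1) + (-2*s - 11).
Solve for Y(s) and write it as one ratio of polynomials.

Y(s) = (-2*s^3 - 11*s^2 - s - 11)/(s^4 + 6*s^3 + 4*s^2 + 6*s + 3)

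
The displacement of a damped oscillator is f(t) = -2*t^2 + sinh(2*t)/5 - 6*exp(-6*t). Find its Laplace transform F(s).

Apply the Laplace transform termwise.
(-6)·[L{e^(-6t)} = 1/(s + 6)]; (1/5)·[L{sinh(2t)} = 2/(s^2 - 4)]; (-2)·[L{t^2} = 2!/s^3 = 2/s^3].

F(s) = 2/(5*(s^2 - 4)) - 6/(s + 6) - 4/s^3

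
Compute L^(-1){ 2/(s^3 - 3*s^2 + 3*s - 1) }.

Rewrite the denominator: s^3 - 3*s^2 + 3*s - 1 = (s - 1)^3.
The form in (s - 1) signals a first-shifting-theorem factor e^(t).
Since L{t^2} = 2!/s^3 = 2/s^3, the inverse is t^2*exp(t).

t^2*exp(t)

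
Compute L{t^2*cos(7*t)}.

2*s*(s^2 - 147)/(s^2 + 49)^3

L{cos(7t)} = s/(s^2 + 49).
Then apply L{t^2·g(t)} = (-1)^2 d^2/ds^2[G(s)] with G(s) = s/(s^2 + 49):
differentiating 2 times and applying the sign gives 2*s*(s^2 - 147)/(s^2 + 49)^3.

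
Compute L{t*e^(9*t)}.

(s - 9)^(-2)

L{e^(9t)} = 1/(s - 9).
Then apply L{t·g(t)} = -d/ds[G(s)] with G(s) = 1/(s - 9):
differentiating 1 time and applying the sign gives (s - 9)^(-2).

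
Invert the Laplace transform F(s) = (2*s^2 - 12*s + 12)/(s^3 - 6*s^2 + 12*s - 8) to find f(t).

Factor the denominator: s^3 - 6*s^2 + 12*s - 8 = (s - 2)^3.
Partial fraction decomposition gives [2/(s - 2)] + [-4/(s - 2)^2] + [-4/(s - 2)^3].
Invert each term: 2/(s - 2) ↔ 2e^(2t); -4/(s - 2)^2 ↔ -4t·e^(2t); -4/(s - 2)^3 ↔ (-2)t^2·e^(2t).

f(t) = -2*t^2*exp(2*t) - 4*t*exp(2*t) + 2*exp(2*t)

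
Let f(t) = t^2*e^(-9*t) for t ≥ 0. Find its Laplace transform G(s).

L{e^(-9t)} = 1/(s + 9).
Then apply L{t^2·g(t)} = (-1)^2 d^2/ds^2[H(s)] with H(s) = 1/(s + 9):
differentiating 2 times and applying the sign gives 2/(s + 9)^3.

G(s) = 2/(s + 9)^3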